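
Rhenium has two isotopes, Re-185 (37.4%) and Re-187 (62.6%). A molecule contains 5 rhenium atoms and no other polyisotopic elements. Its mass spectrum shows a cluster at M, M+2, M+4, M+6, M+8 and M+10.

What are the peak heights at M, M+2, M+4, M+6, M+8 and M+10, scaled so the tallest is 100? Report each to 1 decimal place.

Each Re atom is independently Re-185 (p = 0.374) or Re-187 (q = 0.626); the cluster is the binomial expansion (p + q)^5.
P(M) = 0.374^5 = 0.007317
P(M+2) = 5 × 0.374^4 × 0.626^1 = 0.061239
P(M+4) = 10 × 0.374^3 × 0.626^2 = 0.205005
P(M+6) = 10 × 0.374^2 × 0.626^3 = 0.343136
P(M+8) = 5 × 0.374^1 × 0.626^4 = 0.287170
P(M+10) = 0.626^5 = 0.096133
The M+6 peak is largest (0.343136); scaling to 100 gives 2.1 : 17.8 : 59.7 : 100.0 : 83.7 : 28.0.

2.1 : 17.8 : 59.7 : 100.0 : 83.7 : 28.0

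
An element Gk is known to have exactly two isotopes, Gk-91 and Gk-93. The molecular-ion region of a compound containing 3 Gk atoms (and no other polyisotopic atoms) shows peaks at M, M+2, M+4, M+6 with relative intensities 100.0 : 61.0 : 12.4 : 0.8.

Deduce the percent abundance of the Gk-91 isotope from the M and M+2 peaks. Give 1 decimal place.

Let p = fractional abundance of Gk-91. I(M+2)/I(M) = [C(3,1)·p^2·(1−p)] / p^3 = 3·(1−p)/p = 61.0/100.0 = 0.6100
(1−p)/p = 0.6100/3 = 0.2033  ⇒  p = 1/(1 + 0.2033) = 0.8310
Gk-91: 83.1%, Gk-93: 16.9%.

83.1%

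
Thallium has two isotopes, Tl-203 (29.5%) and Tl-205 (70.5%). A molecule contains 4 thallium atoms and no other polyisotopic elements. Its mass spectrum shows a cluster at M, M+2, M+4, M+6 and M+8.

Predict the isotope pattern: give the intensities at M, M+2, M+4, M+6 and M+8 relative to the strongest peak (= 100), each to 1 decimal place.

1.8 : 17.5 : 62.8 : 100.0 : 59.7

The 4 Tl atoms are independent, so intensities follow the terms of (0.295 + 0.705)^4.
P(M) = 0.295^4 = 0.007573
P(M+2) = 4 × 0.295^3 × 0.705^1 = 0.072396
P(M+4) = 6 × 0.295^2 × 0.705^2 = 0.259522
P(M+6) = 4 × 0.295^1 × 0.705^3 = 0.413475
P(M+8) = 0.705^4 = 0.247034
The M+6 peak is largest (0.413475); scaling to 100 gives 1.8 : 17.5 : 62.8 : 100.0 : 59.7.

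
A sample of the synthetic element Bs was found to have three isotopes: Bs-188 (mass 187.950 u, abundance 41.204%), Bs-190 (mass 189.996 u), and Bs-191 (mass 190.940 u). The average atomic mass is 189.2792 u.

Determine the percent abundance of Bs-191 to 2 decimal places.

13.37%

The remaining 58.796% is split between Bs-190 (fraction x) and Bs-191 (fraction 0.58796 − x).
Substituting: 189.996x + 190.940(0.58796 − x) = 111.836282
(189.996 − 190.940)x = -0.4288004  ⇒  x = 0.45424, y = 0.13372
Bs-190: 45.42%, Bs-191: 13.37%.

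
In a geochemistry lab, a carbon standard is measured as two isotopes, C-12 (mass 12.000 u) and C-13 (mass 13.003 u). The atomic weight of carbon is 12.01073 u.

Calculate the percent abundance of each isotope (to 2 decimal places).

With x = fraction of C-12 (so C-13 is 1 − x):
12.000·x + 13.003·(1 − x) = 12.01073
(12.000 − 13.003)·x = 12.01073 − 13.003
x = -0.99227 / -1.003 = 0.98930 → 98.93% C-12, 1.07% C-13.

C-12: 98.93%, C-13: 1.07%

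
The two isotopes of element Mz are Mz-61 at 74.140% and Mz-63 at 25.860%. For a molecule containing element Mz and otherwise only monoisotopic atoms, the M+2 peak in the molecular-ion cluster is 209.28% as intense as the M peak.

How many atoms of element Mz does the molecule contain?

6

With n Mz atoms, P(M+2)/P(M) = C(n,1)·p^(n−1)q / p^n = n·q/p = n · 0.25860/0.74140.
n = 2.0928 × 0.74140/0.25860 = 6.00 ≈ 6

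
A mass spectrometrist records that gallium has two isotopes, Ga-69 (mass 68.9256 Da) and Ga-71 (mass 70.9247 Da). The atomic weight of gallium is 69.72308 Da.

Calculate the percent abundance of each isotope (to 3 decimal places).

Ga-69: 60.108%, Ga-71: 39.892%

With x = fraction of Ga-69 (so Ga-71 is 1 − x):
68.9256·x + 70.9247·(1 − x) = 69.72308
(68.9256 − 70.9247)·x = 69.72308 − 70.9247
x = -1.20162 / -1.9991 = 0.60108 → 60.108% Ga-69, 39.892% Ga-71.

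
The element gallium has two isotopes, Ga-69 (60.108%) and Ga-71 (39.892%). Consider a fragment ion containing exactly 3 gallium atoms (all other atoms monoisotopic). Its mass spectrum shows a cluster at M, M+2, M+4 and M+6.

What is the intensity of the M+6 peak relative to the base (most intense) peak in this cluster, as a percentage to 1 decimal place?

(0.60108 + 0.39892)^3 gives M 0.2172, M+2 0.4324, M+4 0.2870, M+6 0.0635; the largest is M+2.
P(M+2) = C(3,1) × 0.60108^2 × 0.39892^1 = 3 × 0.36129717 × 0.39892 = 0.432386 (base)
P(M+6) = C(3,3) × 0.60108^0 × 0.39892^3 = 1 × 1.0000 × 0.063483 = 0.063483
Relative intensity = 0.063483 / 0.432386 × 100 = 14.7

14.7%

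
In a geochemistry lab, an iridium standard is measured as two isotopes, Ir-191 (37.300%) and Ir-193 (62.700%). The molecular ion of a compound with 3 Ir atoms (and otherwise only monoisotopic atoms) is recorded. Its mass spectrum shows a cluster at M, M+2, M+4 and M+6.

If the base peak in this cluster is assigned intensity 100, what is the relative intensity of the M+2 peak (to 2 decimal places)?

Term probabilities: M 0.0519, M+2 0.2617, M+4 0.4399, M+6 0.2465. Base peak = M+4.
P(M+4) = C(3,2) × 0.37300^1 × 0.62700^2 = 3 × 0.3730 × 0.393129 = 0.439911 (base)
P(M+2) = C(3,1) × 0.37300^2 × 0.62700^1 = 3 × 0.139129 × 0.6270 = 0.261702
Relative intensity = 0.261702 / 0.439911 × 100 = 59.49

59.49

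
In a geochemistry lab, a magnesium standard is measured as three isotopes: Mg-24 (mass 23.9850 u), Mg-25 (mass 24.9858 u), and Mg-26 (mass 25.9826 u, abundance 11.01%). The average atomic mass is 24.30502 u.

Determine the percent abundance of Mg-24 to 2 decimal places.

78.99%

Let x and y be the fractions of Mg-24 and Mg-25. Then x + y = 1 − 0.1101 = 0.8899 and 23.9850x + 24.9858y = 24.30502 − 0.1101×25.9826 = 21.44433574.
Substituting: 23.9850x + 24.9858(0.8899 − x) = 21.44433574
(23.9850 − 24.9858)x = -0.79052768  ⇒  x = 0.78990, y = 0.10000
Mg-24: 78.99%, Mg-25: 10.00%.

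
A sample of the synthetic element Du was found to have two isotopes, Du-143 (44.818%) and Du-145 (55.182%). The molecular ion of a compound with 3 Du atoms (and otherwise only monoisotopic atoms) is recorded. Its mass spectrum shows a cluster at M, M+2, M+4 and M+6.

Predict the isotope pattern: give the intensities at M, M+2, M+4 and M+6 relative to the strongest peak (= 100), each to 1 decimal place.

The 3 Du atoms are independent, so intensities follow the terms of (0.44818 + 0.55182)^3.
P(M) = 0.44818^3 = 0.090024
P(M+2) = 3 × 0.44818^2 × 0.55182^1 = 0.332524
P(M+4) = 3 × 0.44818^1 × 0.55182^2 = 0.409420
P(M+6) = 0.55182^3 = 0.168032
The M+4 peak is largest (0.409420); scaling to 100 gives 22.0 : 81.2 : 100.0 : 41.0.

22.0 : 81.2 : 100.0 : 41.0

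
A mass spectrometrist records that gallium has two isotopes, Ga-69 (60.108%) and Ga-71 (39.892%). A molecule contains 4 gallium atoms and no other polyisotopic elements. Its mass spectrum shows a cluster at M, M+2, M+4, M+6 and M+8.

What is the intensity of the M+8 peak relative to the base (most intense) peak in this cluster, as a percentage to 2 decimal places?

7.31%

Term probabilities: M 0.1305, M+2 0.3465, M+4 0.3450, M+6 0.1526, M+8 0.0253. Base peak = M+2.
P(M+2) = C(4,1) × 0.60108^3 × 0.39892^1 = 4 × 0.2171685 × 0.39892 = 0.346531 (base)
P(M+8) = C(4,4) × 0.60108^0 × 0.39892^4 = 1 × 1.0000 × 0.02532464 = 0.025325
Relative intensity = 0.025325 / 0.346531 × 100 = 7.31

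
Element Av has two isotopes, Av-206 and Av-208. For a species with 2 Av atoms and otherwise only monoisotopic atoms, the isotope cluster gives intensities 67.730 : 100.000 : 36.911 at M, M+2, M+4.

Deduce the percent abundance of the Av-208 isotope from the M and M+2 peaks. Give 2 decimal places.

Let p = fractional abundance of Av-206. I(M+2)/I(M) = [C(2,1)·p^1·(1−p)] / p^2 = 2·(1−p)/p = 100.000/67.730 = 1.4765
(1−p)/p = 1.4765/2 = 0.7382  ⇒  p = 1/(1 + 0.7382) = 0.5753
Av-206: 57.53%, Av-208: 42.47%.

42.47%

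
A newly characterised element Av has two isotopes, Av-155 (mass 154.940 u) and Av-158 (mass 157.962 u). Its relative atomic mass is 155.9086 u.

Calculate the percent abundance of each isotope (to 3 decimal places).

Writing the weighted mean with unknown fraction x of Av-155:
154.940·x + 157.962·(1 − x) = 155.9086
(154.940 − 157.962)·x = 155.9086 − 157.962
x = -2.0534 / -3.022 = 0.67948 → 67.948% Av-155, 32.052% Av-158.

Av-155: 67.948%, Av-158: 32.052%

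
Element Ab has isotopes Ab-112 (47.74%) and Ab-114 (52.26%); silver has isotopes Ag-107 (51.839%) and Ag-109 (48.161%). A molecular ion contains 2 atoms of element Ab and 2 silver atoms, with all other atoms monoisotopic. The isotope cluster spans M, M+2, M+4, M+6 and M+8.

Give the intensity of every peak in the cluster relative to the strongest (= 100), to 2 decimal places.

Element Ab pattern (n=2): 0.22791076 : 0.49897848 : 0.27311076
Silver pattern (n=2): 0.26872819 : 0.49932362 : 0.23194819
Convolve the two distributions (both contribute in 2-u steps):
  M: 0.22791076×0.26872819 = 0.061246
  M+2: 0.22791076×0.49932362 + 0.49897848×0.26872819 = 0.247891
  M+4: 0.22791076×0.23194819 + 0.49897848×0.49932362 + 0.27311076×0.26872819 = 0.375408
  M+6: 0.49897848×0.23194819 + 0.27311076×0.49932362 = 0.252108
  M+8: 0.27311076×0.23194819 = 0.063348
Scale to base peak (0.375408) = 100: 16.31 : 66.03 : 100.00 : 67.16 : 16.87

16.31 : 66.03 : 100.00 : 67.16 : 16.87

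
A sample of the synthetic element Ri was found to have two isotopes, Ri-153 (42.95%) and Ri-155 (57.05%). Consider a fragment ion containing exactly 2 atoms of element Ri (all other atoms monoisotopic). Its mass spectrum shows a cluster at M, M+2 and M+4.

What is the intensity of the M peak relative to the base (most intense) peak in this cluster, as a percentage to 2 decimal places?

37.64%

Term probabilities: M 0.1845, M+2 0.4901, M+4 0.3255. Base peak = M+2.
P(M+2) = C(2,1) × 0.4295^1 × 0.5705^1 = 2 × 0.4295 × 0.5705 = 0.490060 (base)
P(M) = C(2,0) × 0.4295^2 × 0.5705^0 = 1 × 0.18447025 × 1.0000 = 0.184470
Relative intensity = 0.184470 / 0.490060 × 100 = 37.64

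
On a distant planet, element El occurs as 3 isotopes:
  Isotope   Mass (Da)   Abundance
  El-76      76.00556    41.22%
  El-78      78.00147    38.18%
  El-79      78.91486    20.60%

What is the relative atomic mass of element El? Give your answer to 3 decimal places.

77.367 Da

The abundance-weighted mean is 0.4122 × 76.00556 + 0.3818 × 78.00147 + 0.2060 × 78.91486
= 31.329492 + 29.780961 + 16.256461 = 77.366914 Da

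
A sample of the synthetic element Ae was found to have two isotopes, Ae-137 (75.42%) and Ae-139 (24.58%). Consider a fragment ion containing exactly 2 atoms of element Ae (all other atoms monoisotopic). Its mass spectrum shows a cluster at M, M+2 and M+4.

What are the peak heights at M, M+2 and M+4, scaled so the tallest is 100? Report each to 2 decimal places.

Expanding (0.7542 + 0.2458)^2:
P(M) = 0.7542^2 = 0.568818
P(M+2) = 2 × 0.7542^1 × 0.2458^1 = 0.370765
P(M+4) = 0.2458^2 = 0.060418
The M peak is largest (0.568818); scaling to 100 gives 100.00 : 65.18 : 10.62.

100.00 : 65.18 : 10.62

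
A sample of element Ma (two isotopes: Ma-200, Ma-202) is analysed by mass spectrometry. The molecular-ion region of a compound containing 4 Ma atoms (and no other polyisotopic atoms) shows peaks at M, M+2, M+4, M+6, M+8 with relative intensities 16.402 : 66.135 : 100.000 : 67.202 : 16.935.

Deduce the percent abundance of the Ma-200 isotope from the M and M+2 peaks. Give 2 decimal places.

Write p for the Ma-200 fraction. I(M+2)/I(M) = [C(4,1)·p^3·(1−p)] / p^4 = 4·(1−p)/p = 66.135/16.402 = 4.0321
(1−p)/p = 4.0321/4 = 1.0080  ⇒  p = 1/(1 + 1.0080) = 0.4980
Ma-200: 49.80%, Ma-202: 50.20%.

49.80%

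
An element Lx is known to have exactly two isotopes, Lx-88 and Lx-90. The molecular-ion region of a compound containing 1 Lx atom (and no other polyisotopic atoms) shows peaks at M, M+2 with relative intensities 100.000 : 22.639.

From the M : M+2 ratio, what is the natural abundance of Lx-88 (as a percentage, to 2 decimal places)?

Write p for the Lx-88 fraction. I(M+2)/I(M) = [C(1,1)·p^0·(1−p)] / p^1 = 1·(1−p)/p = 22.639/100.000 = 0.2264
(1−p)/p = 0.2264/1 = 0.2264  ⇒  p = 1/(1 + 0.2264) = 0.8154
Lx-88: 81.54%, Lx-90: 18.46%.

81.54%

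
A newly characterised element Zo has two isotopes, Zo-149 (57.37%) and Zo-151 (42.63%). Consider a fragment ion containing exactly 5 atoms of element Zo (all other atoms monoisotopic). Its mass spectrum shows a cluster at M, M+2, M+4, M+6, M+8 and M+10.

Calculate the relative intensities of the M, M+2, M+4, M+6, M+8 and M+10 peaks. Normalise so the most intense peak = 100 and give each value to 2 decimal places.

Expanding (0.5737 + 0.4263)^5:
P(M) = 0.5737^5 = 0.062148
P(M+2) = 5 × 0.5737^4 × 0.4263^1 = 0.230900
P(M+4) = 10 × 0.5737^3 × 0.4263^2 = 0.343151
P(M+6) = 10 × 0.5737^2 × 0.4263^3 = 0.254986
P(M+8) = 5 × 0.5737^1 × 0.4263^4 = 0.094736
P(M+10) = 0.4263^5 = 0.014079
The M+4 peak is largest (0.343151); scaling to 100 gives 18.11 : 67.29 : 100.00 : 74.31 : 27.61 : 4.10.

18.11 : 67.29 : 100.00 : 74.31 : 27.61 : 4.10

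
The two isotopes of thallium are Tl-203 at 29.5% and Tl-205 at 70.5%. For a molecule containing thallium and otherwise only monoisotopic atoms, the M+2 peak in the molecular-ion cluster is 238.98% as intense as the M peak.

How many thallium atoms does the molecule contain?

For n independent Tl atoms, I(M+2)/I(M) = n · (abundance Tl-205) / (abundance Tl-203) = n · 0.705/0.295.
n = 2.3898 × 0.295/0.705 = 1.00 ≈ 1

1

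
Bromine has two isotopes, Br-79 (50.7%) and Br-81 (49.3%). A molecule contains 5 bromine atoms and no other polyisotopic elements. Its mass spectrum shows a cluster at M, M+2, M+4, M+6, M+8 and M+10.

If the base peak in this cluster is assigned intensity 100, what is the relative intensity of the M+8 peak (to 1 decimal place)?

47.3

Term probabilities: M 0.0335, M+2 0.1629, M+4 0.3168, M+6 0.3080, M+8 0.1497, M+10 0.0291. Base peak = M+4.
P(M+4) = C(5,2) × 0.507^3 × 0.493^2 = 10 × 0.13032384 × 0.243049 = 0.316751 (base)
P(M+8) = C(5,4) × 0.507^1 × 0.493^4 = 5 × 0.5070 × 0.05907282 = 0.149750
Relative intensity = 0.149750 / 0.316751 × 100 = 47.3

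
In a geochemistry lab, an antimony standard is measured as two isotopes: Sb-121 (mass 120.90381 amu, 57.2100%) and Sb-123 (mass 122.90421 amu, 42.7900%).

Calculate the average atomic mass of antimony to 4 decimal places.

121.7598 amu

The abundance-weighted mean is 0.572100 × 120.90381 + 0.427900 × 122.90421
= 69.169070 + 52.590711 = 121.759781 amu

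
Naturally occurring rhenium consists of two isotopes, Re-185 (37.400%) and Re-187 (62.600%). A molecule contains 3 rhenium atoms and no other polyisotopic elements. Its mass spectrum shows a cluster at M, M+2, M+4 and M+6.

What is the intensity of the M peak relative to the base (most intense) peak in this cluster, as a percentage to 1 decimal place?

11.9%

Binomial terms of (0.37400 + 0.62600)^3: M 0.0523, M+2 0.2627, M+4 0.4397, M+6 0.2453 → M+4 is the base peak.
P(M+4) = C(3,2) × 0.37400^1 × 0.62600^2 = 3 × 0.3740 × 0.391876 = 0.439685 (base)
P(M) = C(3,0) × 0.37400^3 × 0.62600^0 = 1 × 0.05231362 × 1.0000 = 0.052314
Relative intensity = 0.052314 / 0.439685 × 100 = 11.9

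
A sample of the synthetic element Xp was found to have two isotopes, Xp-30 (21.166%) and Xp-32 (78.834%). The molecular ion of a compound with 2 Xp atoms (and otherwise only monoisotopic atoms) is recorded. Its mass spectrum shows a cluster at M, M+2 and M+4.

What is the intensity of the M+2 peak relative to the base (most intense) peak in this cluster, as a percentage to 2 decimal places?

53.70%

Term probabilities: M 0.0448, M+2 0.3337, M+4 0.6215. Base peak = M+4.
P(M+4) = C(2,2) × 0.21166^0 × 0.78834^2 = 1 × 1.0000 × 0.62147996 = 0.621480 (base)
P(M+2) = C(2,1) × 0.21166^1 × 0.78834^1 = 2 × 0.21166 × 0.78834 = 0.333720
Relative intensity = 0.333720 / 0.621480 × 100 = 53.70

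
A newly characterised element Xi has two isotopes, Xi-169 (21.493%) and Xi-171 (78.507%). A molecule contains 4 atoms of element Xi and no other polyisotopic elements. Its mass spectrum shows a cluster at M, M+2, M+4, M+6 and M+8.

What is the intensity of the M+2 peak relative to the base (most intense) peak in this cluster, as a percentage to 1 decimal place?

7.5%

Binomial terms of (0.21493 + 0.78507)^4: M 0.0021, M+2 0.0312, M+4 0.1708, M+6 0.4160, M+8 0.3799 → M+6 is the base peak.
P(M+6) = C(4,3) × 0.21493^1 × 0.78507^3 = 4 × 0.21493 × 0.48386604 = 0.415989 (base)
P(M+2) = C(4,1) × 0.21493^3 × 0.78507^1 = 4 × 0.00992867 × 0.78507 = 0.031179
Relative intensity = 0.031179 / 0.415989 × 100 = 7.5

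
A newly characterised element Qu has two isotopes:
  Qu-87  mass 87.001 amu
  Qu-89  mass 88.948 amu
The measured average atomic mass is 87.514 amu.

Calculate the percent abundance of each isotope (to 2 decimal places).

Qu-87: 73.65%, Qu-89: 26.35%

Writing the weighted mean with unknown fraction x of Qu-87:
87.001·x + 88.948·(1 − x) = 87.514
(87.001 − 88.948)·x = 87.514 − 88.948
x = -1.434 / -1.947 = 0.73652 → 73.65% Qu-87, 26.35% Qu-89.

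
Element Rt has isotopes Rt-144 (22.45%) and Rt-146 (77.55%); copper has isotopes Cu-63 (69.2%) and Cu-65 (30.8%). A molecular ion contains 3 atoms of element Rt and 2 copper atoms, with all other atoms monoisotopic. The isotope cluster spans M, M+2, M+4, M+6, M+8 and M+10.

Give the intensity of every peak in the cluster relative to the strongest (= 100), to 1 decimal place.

1.3 : 15.0 : 60.2 : 100.0 : 58.3 : 10.9

Element Rt pattern (n=3): 0.01131486 : 0.11725618 : 0.40504307 : 0.46638589
Copper pattern (n=2): 0.478864 : 0.426272 : 0.094864
Convolve the two distributions (both contribute in 2-u steps):
  M: 0.01131486×0.478864 = 0.005418
  M+2: 0.01131486×0.426272 + 0.11725618×0.478864 = 0.060973
  M+4: 0.01131486×0.094864 + 0.11725618×0.426272 + 0.40504307×0.478864 = 0.245017
  M+6: 0.11725618×0.094864 + 0.40504307×0.426272 + 0.46638589×0.478864 = 0.407117
  M+8: 0.40504307×0.094864 + 0.46638589×0.426272 = 0.237231
  M+10: 0.46638589×0.094864 = 0.044243
Scale to base peak (0.407117) = 100: 1.3 : 15.0 : 60.2 : 100.0 : 58.3 : 10.9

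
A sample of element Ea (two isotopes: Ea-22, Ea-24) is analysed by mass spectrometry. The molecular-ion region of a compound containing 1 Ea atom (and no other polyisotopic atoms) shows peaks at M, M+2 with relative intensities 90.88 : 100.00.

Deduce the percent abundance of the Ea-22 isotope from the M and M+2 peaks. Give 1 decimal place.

47.6%

Write p for the Ea-22 fraction. I(M+2)/I(M) = [C(1,1)·p^0·(1−p)] / p^1 = 1·(1−p)/p = 100.00/90.88 = 1.1004
(1−p)/p = 1.1004/1 = 1.1004  ⇒  p = 1/(1 + 1.1004) = 0.4761
Ea-22: 47.6%, Ea-24: 52.4%.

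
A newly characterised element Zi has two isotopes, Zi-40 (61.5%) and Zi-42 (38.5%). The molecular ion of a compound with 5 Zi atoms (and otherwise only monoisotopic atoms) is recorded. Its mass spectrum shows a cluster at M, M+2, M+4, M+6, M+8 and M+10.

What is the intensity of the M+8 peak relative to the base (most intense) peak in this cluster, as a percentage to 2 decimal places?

Term probabilities: M 0.0880, M+2 0.2754, M+4 0.3448, M+6 0.2158, M+8 0.0676, M+10 0.0085. Base peak = M+4.
P(M+4) = C(5,2) × 0.615^3 × 0.385^2 = 10 × 0.23260837 × 0.148225 = 0.344784 (base)
P(M+8) = C(5,4) × 0.615^1 × 0.385^4 = 5 × 0.6150 × 0.02197065 = 0.067560
Relative intensity = 0.067560 / 0.344784 × 100 = 19.59

19.59%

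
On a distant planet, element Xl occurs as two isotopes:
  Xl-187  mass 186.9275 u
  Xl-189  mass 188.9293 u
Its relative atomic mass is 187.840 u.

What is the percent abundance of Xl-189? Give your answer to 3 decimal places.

Let x be the fractional abundance of Xl-187; then Xl-189 has abundance 1 − x.
186.9275·x + 188.9293·(1 − x) = 187.840
(186.9275 − 188.9293)·x = 187.840 − 188.9293
x = -1.0893 / -2.0018 = 0.54416 → 54.416% Xl-187, 45.584% Xl-189.

45.584%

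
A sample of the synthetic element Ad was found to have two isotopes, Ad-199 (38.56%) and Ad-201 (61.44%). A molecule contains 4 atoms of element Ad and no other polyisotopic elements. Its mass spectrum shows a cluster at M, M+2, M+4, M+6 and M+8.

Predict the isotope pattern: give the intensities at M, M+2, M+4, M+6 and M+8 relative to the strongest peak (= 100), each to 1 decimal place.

6.2 : 39.4 : 94.1 : 100.0 : 39.8

The 4 Ad atoms are independent, so intensities follow the terms of (0.3856 + 0.6144)^4.
P(M) = 0.3856^4 = 0.022108
P(M+2) = 4 × 0.3856^3 × 0.6144^1 = 0.140904
P(M+4) = 6 × 0.3856^2 × 0.6144^2 = 0.336766
P(M+6) = 4 × 0.3856^1 × 0.6144^3 = 0.357726
P(M+8) = 0.6144^4 = 0.142497
The M+6 peak is largest (0.357726); scaling to 100 gives 6.2 : 39.4 : 94.1 : 100.0 : 39.8.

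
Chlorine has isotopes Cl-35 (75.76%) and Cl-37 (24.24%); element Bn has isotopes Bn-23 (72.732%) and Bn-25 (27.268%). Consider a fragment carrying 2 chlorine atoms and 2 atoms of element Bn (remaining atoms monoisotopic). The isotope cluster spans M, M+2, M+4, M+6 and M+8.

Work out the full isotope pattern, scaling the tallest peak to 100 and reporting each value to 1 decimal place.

Chlorine pattern (n=2): 0.57395776 : 0.36728448 : 0.05875776
Element Bn pattern (n=2): 0.52899438 : 0.39665124 : 0.07435438
Convolve the two distributions (both contribute in 2-u steps):
  M: 0.57395776×0.52899438 = 0.303620
  M+2: 0.57395776×0.39665124 + 0.36728448×0.52899438 = 0.421952
  M+4: 0.57395776×0.07435438 + 0.36728448×0.39665124 + 0.05875776×0.52899438 = 0.219443
  M+6: 0.36728448×0.07435438 + 0.05875776×0.39665124 = 0.050616
  M+8: 0.05875776×0.07435438 = 0.004369
Scale to base peak (0.421952) = 100: 72.0 : 100.0 : 52.0 : 12.0 : 1.0

72.0 : 100.0 : 52.0 : 12.0 : 1.0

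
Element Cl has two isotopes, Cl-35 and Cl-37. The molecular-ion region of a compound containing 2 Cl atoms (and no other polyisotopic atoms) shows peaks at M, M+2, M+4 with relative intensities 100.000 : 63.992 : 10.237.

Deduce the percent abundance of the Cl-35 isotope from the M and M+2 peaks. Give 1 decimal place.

75.8%

If p is the fraction of Cl that is Cl-35, then I(M+2)/I(M) = [C(2,1)·p^1·(1−p)] / p^2 = 2·(1−p)/p = 63.992/100.000 = 0.6399
(1−p)/p = 0.6399/2 = 0.3200  ⇒  p = 1/(1 + 0.3200) = 0.7576
Cl-35: 75.8%, Cl-37: 24.2%.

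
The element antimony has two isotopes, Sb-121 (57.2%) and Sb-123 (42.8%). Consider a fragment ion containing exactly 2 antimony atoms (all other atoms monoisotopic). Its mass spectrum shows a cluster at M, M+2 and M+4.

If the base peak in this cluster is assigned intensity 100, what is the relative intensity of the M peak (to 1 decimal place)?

Binomial terms of (0.572 + 0.428)^2: M 0.3272, M+2 0.4896, M+4 0.1832 → M+2 is the base peak.
P(M+2) = C(2,1) × 0.572^1 × 0.428^1 = 2 × 0.5720 × 0.4280 = 0.489632 (base)
P(M) = C(2,0) × 0.572^2 × 0.428^0 = 1 × 0.327184 × 1.0000 = 0.327184
Relative intensity = 0.327184 / 0.489632 × 100 = 66.8

66.8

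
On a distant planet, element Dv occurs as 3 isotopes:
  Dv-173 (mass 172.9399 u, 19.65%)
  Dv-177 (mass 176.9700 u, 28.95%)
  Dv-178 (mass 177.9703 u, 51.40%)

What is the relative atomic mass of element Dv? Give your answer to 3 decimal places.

176.692 u

Weight each isotope mass by its fractional abundance: 0.1965 × 172.9399 + 0.2895 × 176.9700 + 0.5140 × 177.9703
= 33.98269 + 51.23282 + 91.47673 = 176.69224 u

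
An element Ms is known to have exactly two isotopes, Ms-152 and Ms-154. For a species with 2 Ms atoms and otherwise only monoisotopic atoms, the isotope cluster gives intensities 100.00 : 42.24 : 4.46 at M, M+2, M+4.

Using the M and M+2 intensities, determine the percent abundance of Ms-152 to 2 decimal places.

82.56%

Let p = fractional abundance of Ms-152. I(M+2)/I(M) = [C(2,1)·p^1·(1−p)] / p^2 = 2·(1−p)/p = 42.24/100.00 = 0.4224
(1−p)/p = 0.4224/2 = 0.2112  ⇒  p = 1/(1 + 0.2112) = 0.8256
Ms-152: 82.56%, Ms-154: 17.44%.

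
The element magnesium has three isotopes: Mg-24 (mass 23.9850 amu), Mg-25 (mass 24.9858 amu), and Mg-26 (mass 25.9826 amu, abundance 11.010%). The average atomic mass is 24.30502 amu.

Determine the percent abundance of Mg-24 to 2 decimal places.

The remaining 88.990% is split between Mg-24 (fraction x) and Mg-25 (fraction 0.88990 − x).
Substituting: 23.9850x + 24.9858(0.88990 − x) = 21.44433574
(23.9850 − 24.9858)x = -0.79052768  ⇒  x = 0.78990, y = 0.10000
Mg-24: 78.99%, Mg-25: 10.00%.

78.99%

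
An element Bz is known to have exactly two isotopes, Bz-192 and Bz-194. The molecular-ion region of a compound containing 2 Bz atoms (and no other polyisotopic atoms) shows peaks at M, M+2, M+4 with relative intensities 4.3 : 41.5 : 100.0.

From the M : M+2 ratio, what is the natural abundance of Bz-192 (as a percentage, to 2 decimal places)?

17.17%

Let p = fractional abundance of Bz-192. I(M+2)/I(M) = [C(2,1)·p^1·(1−p)] / p^2 = 2·(1−p)/p = 41.5/4.3 = 9.6512
(1−p)/p = 9.6512/2 = 4.8256  ⇒  p = 1/(1 + 4.8256) = 0.1717
Bz-192: 17.17%, Bz-194: 82.83%.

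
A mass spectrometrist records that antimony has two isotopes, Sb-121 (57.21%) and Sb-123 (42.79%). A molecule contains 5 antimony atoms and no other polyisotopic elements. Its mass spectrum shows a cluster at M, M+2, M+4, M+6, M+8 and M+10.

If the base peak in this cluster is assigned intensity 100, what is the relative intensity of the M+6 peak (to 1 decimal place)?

Binomial terms of (0.5721 + 0.4279)^5: M 0.0613, M+2 0.2292, M+4 0.3428, M+6 0.2564, M+8 0.0959, M+10 0.0143 → M+4 is the base peak.
P(M+4) = C(5,2) × 0.5721^3 × 0.4279^2 = 10 × 0.18724742 × 0.18309841 = 0.342847 (base)
P(M+6) = C(5,3) × 0.5721^2 × 0.4279^3 = 10 × 0.32729841 × 0.07834781 = 0.256431
Relative intensity = 0.256431 / 0.342847 × 100 = 74.8

74.8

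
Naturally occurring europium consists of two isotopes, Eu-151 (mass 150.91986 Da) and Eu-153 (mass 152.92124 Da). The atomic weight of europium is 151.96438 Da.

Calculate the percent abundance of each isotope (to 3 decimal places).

Eu-151: 47.810%, Eu-153: 52.190%

Writing the weighted mean with unknown fraction x of Eu-151:
150.91986·x + 152.92124·(1 − x) = 151.96438
(150.91986 − 152.92124)·x = 151.96438 − 152.92124
x = -0.95686 / -2.00138 = 0.47810 → 47.810% Eu-151, 52.190% Eu-153.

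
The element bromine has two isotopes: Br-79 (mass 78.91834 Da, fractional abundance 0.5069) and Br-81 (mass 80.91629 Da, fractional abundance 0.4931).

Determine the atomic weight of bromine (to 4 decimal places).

79.9035 Da

Weight each isotope mass by its fractional abundance: 0.5069 × 78.91834 + 0.4931 × 80.91629
= 40.003707 + 39.899823 = 79.903530 Da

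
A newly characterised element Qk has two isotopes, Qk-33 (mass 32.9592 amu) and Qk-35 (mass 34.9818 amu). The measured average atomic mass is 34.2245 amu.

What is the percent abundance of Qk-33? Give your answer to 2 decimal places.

37.44%

Writing the weighted mean with unknown fraction x of Qk-33:
32.9592·x + 34.9818·(1 − x) = 34.2245
(32.9592 − 34.9818)·x = 34.2245 − 34.9818
x = -0.7573 / -2.0226 = 0.37442 → 37.44% Qk-33, 62.56% Qk-35.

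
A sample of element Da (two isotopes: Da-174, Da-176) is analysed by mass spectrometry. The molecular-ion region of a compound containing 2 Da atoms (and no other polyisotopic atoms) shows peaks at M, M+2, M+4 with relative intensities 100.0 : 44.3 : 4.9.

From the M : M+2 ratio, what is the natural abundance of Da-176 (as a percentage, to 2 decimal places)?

18.13%

Let p = fractional abundance of Da-174. I(M+2)/I(M) = [C(2,1)·p^1·(1−p)] / p^2 = 2·(1−p)/p = 44.3/100.0 = 0.4430
(1−p)/p = 0.4430/2 = 0.2215  ⇒  p = 1/(1 + 0.2215) = 0.8187
Da-174: 81.87%, Da-176: 18.13%.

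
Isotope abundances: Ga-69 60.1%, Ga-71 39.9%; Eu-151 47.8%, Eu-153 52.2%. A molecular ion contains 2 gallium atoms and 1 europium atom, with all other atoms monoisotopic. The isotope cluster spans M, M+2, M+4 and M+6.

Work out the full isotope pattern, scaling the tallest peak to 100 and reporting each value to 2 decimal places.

41.33 : 100.00 : 78.14 : 19.89

Gallium pattern (n=2): 0.361201 : 0.479598 : 0.159201
Europium pattern (n=1): 0.4780 : 0.5220
Convolve the two distributions (both contribute in 2-u steps):
  M: 0.361201×0.4780 = 0.172654
  M+2: 0.361201×0.5220 + 0.479598×0.4780 = 0.417795
  M+4: 0.479598×0.5220 + 0.159201×0.4780 = 0.326448
  M+6: 0.159201×0.5220 = 0.083103
Scale to base peak (0.417795) = 100: 41.33 : 100.00 : 78.14 : 19.89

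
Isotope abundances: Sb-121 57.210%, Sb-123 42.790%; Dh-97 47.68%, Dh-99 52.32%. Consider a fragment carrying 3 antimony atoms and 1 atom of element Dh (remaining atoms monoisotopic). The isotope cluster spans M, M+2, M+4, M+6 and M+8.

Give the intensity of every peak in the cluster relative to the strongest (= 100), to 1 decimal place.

24.2 : 80.7 : 100.0 : 54.6 : 11.1

Antimony pattern (n=3): 0.18724742 : 0.42015297 : 0.3142518 : 0.07834781
Element Dh pattern (n=1): 0.4768 : 0.5232
Convolve the two distributions (both contribute in 2-u steps):
  M: 0.18724742×0.4768 = 0.089280
  M+2: 0.18724742×0.5232 + 0.42015297×0.4768 = 0.298297
  M+4: 0.42015297×0.5232 + 0.3142518×0.4768 = 0.369659
  M+6: 0.3142518×0.5232 + 0.07834781×0.4768 = 0.201773
  M+8: 0.07834781×0.5232 = 0.040992
Scale to base peak (0.369659) = 100: 24.2 : 80.7 : 100.0 : 54.6 : 11.1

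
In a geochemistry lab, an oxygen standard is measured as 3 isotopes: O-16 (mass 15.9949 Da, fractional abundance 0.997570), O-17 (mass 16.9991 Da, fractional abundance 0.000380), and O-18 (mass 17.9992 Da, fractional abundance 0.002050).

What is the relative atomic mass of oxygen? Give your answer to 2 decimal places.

Ar = Σ fᵢ·mᵢ = 0.997570 × 15.9949 + 0.000380 × 16.9991 + 0.002050 × 17.9992
= 15.95603 + 0.00646 + 0.03690 = 15.99939 Da

16.00 Da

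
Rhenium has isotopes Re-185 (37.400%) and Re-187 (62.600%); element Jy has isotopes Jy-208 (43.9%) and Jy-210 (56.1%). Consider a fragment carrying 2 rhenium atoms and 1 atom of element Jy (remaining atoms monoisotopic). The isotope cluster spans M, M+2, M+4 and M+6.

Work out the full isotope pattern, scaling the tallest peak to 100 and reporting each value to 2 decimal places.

Rhenium pattern (n=2): 0.139876 : 0.468248 : 0.391876
Element Jy pattern (n=1): 0.4390 : 0.5610
Convolve the two distributions (both contribute in 2-u steps):
  M: 0.139876×0.4390 = 0.061406
  M+2: 0.139876×0.5610 + 0.468248×0.4390 = 0.284031
  M+4: 0.468248×0.5610 + 0.391876×0.4390 = 0.434721
  M+6: 0.391876×0.5610 = 0.219842
Scale to base peak (0.434721) = 100: 14.13 : 65.34 : 100.00 : 50.57

14.13 : 65.34 : 100.00 : 50.57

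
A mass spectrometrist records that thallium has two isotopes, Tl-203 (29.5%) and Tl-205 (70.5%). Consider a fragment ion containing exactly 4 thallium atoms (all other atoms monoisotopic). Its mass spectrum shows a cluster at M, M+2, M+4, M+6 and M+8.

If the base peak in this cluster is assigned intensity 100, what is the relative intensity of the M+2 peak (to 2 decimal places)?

17.51

Term probabilities: M 0.0076, M+2 0.0724, M+4 0.2595, M+6 0.4135, M+8 0.2470. Base peak = M+6.
P(M+6) = C(4,3) × 0.295^1 × 0.705^3 = 4 × 0.2950 × 0.35040263 = 0.413475 (base)
P(M+2) = C(4,1) × 0.295^3 × 0.705^1 = 4 × 0.02567237 × 0.7050 = 0.072396
Relative intensity = 0.072396 / 0.413475 × 100 = 17.51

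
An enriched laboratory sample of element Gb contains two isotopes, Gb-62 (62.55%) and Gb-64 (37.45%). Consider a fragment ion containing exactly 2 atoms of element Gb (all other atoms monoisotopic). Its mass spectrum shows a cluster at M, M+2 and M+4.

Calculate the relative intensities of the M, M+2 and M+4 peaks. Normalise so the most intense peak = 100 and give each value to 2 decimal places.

The 2 Gb atoms are independent, so intensities follow the terms of (0.6255 + 0.3745)^2.
P(M) = 0.6255^2 = 0.391250
P(M+2) = 2 × 0.6255^1 × 0.3745^1 = 0.468500
P(M+4) = 0.3745^2 = 0.140250
The M+2 peak is largest (0.468500); scaling to 100 gives 83.51 : 100.00 : 29.94.

83.51 : 100.00 : 29.94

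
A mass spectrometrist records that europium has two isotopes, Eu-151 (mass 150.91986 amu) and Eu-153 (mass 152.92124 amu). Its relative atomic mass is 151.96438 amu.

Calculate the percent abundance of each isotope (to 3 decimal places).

Writing the weighted mean with unknown fraction x of Eu-151:
150.91986·x + 152.92124·(1 − x) = 151.96438
(150.91986 − 152.92124)·x = 151.96438 − 152.92124
x = -0.95686 / -2.00138 = 0.47810 → 47.810% Eu-151, 52.190% Eu-153.

Eu-151: 47.810%, Eu-153: 52.190%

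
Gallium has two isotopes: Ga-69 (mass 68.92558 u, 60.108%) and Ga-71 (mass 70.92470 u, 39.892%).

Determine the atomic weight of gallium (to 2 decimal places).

Ar = Σ fᵢ·mᵢ = 0.60108 × 68.92558 + 0.39892 × 70.92470
= 41.429788 + 28.293281 = 69.723069 u

69.72 u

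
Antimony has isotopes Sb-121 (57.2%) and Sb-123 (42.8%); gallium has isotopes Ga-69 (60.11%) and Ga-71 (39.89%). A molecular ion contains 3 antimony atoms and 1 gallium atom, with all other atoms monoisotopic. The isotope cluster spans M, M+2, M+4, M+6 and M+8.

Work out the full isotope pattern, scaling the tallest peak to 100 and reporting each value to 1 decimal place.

31.6 : 91.8 : 100.0 : 48.4 : 8.8

Antimony pattern (n=3): 0.18714925 : 0.42010426 : 0.31434374 : 0.07840275
Gallium pattern (n=1): 0.6011 : 0.3989
Convolve the two distributions (both contribute in 2-u steps):
  M: 0.18714925×0.6011 = 0.112495
  M+2: 0.18714925×0.3989 + 0.42010426×0.6011 = 0.327179
  M+4: 0.42010426×0.3989 + 0.31434374×0.6011 = 0.356532
  M+6: 0.31434374×0.3989 + 0.07840275×0.6011 = 0.172520
  M+8: 0.07840275×0.3989 = 0.031275
Scale to base peak (0.356532) = 100: 31.6 : 91.8 : 100.0 : 48.4 : 8.8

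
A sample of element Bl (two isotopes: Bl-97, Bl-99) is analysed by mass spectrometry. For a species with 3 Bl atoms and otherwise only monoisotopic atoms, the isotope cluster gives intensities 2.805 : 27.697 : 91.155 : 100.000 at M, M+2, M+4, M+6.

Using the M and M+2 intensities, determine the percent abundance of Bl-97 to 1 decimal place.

If p is the fraction of Bl that is Bl-97, then I(M+2)/I(M) = [C(3,1)·p^2·(1−p)] / p^3 = 3·(1−p)/p = 27.697/2.805 = 9.8742
(1−p)/p = 9.8742/3 = 3.2914  ⇒  p = 1/(1 + 3.2914) = 0.2330
Bl-97: 23.3%, Bl-99: 76.7%.

23.3%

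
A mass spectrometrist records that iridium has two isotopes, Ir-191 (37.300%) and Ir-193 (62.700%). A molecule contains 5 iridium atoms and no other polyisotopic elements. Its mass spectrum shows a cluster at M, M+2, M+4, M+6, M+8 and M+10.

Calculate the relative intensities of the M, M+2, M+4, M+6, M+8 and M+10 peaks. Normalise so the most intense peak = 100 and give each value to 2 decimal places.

The 5 Ir atoms are independent, so intensities follow the terms of (0.37300 + 0.62700)^5.
P(M) = 0.37300^5 = 0.007220
P(M+2) = 5 × 0.37300^4 × 0.62700^1 = 0.060684
P(M+4) = 10 × 0.37300^3 × 0.62700^2 = 0.204015
P(M+6) = 10 × 0.37300^2 × 0.62700^3 = 0.342942
P(M+8) = 5 × 0.37300^1 × 0.62700^4 = 0.288237
P(M+10) = 0.62700^5 = 0.096903
The M+6 peak is largest (0.342942); scaling to 100 gives 2.11 : 17.70 : 59.49 : 100.00 : 84.05 : 28.26.

2.11 : 17.70 : 59.49 : 100.00 : 84.05 : 28.26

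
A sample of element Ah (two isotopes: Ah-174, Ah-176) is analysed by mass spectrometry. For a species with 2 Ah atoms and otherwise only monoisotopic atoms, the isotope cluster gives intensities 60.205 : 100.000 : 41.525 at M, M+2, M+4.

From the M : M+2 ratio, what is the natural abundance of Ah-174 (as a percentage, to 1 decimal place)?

Let p = fractional abundance of Ah-174. I(M+2)/I(M) = [C(2,1)·p^1·(1−p)] / p^2 = 2·(1−p)/p = 100.000/60.205 = 1.6610
(1−p)/p = 1.6610/2 = 0.8305  ⇒  p = 1/(1 + 0.8305) = 0.5463
Ah-174: 54.6%, Ah-176: 45.4%.

54.6%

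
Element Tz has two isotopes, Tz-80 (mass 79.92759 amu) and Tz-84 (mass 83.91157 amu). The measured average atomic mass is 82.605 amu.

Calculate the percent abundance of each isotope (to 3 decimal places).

Tz-80: 32.796%, Tz-84: 67.204%

Writing the weighted mean with unknown fraction x of Tz-80:
79.92759·x + 83.91157·(1 − x) = 82.605
(79.92759 − 83.91157)·x = 82.605 − 83.91157
x = -1.30657 / -3.98398 = 0.32796 → 32.796% Tz-80, 67.204% Tz-84.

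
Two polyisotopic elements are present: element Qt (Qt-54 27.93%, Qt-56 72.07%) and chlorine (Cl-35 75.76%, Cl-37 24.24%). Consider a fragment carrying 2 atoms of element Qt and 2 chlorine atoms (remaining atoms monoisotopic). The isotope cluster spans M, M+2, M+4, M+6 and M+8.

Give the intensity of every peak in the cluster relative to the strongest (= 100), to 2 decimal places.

Element Qt pattern (n=2): 0.07800849 : 0.40258302 : 0.51940849
Chlorine pattern (n=2): 0.57395776 : 0.36728448 : 0.05875776
Convolve the two distributions (both contribute in 2-u steps):
  M: 0.07800849×0.57395776 = 0.044774
  M+2: 0.07800849×0.36728448 + 0.40258302×0.57395776 = 0.259717
  M+4: 0.07800849×0.05875776 + 0.40258302×0.36728448 + 0.51940849×0.57395776 = 0.450565
  M+6: 0.40258302×0.05875776 + 0.51940849×0.36728448 = 0.214426
  M+8: 0.51940849×0.05875776 = 0.030519
Scale to base peak (0.450565) = 100: 9.94 : 57.64 : 100.00 : 47.59 : 6.77

9.94 : 57.64 : 100.00 : 47.59 : 6.77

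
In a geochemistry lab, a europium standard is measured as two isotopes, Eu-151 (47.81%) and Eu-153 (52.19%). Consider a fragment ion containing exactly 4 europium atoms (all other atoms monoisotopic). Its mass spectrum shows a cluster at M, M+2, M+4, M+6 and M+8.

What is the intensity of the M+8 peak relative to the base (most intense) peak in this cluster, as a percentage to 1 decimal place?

19.9%

Binomial terms of (0.4781 + 0.5219)^4: M 0.0522, M+2 0.2281, M+4 0.3736, M+6 0.2719, M+8 0.0742 → M+4 is the base peak.
P(M+4) = C(4,2) × 0.4781^2 × 0.5219^2 = 6 × 0.22857961 × 0.27237961 = 0.373563 (base)
P(M+8) = C(4,4) × 0.4781^0 × 0.5219^4 = 1 × 1.0000 × 0.07419065 = 0.074191
Relative intensity = 0.074191 / 0.373563 × 100 = 19.9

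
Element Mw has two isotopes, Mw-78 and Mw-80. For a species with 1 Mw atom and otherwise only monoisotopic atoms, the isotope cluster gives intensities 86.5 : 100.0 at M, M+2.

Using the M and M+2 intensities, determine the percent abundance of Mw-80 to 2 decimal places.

53.62%

Let p = fractional abundance of Mw-78. I(M+2)/I(M) = [C(1,1)·p^0·(1−p)] / p^1 = 1·(1−p)/p = 100.0/86.5 = 1.1561
(1−p)/p = 1.1561/1 = 1.1561  ⇒  p = 1/(1 + 1.1561) = 0.4638
Mw-78: 46.38%, Mw-80: 53.62%.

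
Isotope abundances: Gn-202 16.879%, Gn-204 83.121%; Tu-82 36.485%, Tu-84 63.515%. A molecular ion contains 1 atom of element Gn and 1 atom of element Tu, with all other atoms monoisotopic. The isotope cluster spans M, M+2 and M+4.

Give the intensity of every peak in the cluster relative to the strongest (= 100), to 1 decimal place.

Element Gn pattern (n=1): 0.16879 : 0.83121
Element Tu pattern (n=1): 0.36485 : 0.63515
Convolve the two distributions (both contribute in 2-u steps):
  M: 0.16879×0.36485 = 0.061583
  M+2: 0.16879×0.63515 + 0.83121×0.36485 = 0.410474
  M+4: 0.83121×0.63515 = 0.527943
Scale to base peak (0.527943) = 100: 11.7 : 77.7 : 100.0

11.7 : 77.7 : 100.0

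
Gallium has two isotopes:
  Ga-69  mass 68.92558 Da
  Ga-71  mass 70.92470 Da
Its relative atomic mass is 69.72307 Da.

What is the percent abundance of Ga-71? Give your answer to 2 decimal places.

39.89%

Let x be the fractional abundance of Ga-69; then Ga-71 has abundance 1 − x.
68.92558·x + 70.92470·(1 − x) = 69.72307
(68.92558 − 70.92470)·x = 69.72307 − 70.92470
x = -1.20163 / -1.99912 = 0.60108 → 60.11% Ga-69, 39.89% Ga-71.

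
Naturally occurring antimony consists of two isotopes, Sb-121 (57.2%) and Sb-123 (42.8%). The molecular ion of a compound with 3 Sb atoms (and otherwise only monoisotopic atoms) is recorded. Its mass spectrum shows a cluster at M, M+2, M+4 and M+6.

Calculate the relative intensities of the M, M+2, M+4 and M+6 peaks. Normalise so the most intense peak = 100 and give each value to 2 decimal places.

The 3 Sb atoms are independent, so intensities follow the terms of (0.572 + 0.428)^3.
P(M) = 0.572^3 = 0.187149
P(M+2) = 3 × 0.572^2 × 0.428^1 = 0.420104
P(M+4) = 3 × 0.572^1 × 0.428^2 = 0.314344
P(M+6) = 0.428^3 = 0.078403
The M+2 peak is largest (0.420104); scaling to 100 gives 44.55 : 100.00 : 74.83 : 18.66.

44.55 : 100.00 : 74.83 : 18.66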